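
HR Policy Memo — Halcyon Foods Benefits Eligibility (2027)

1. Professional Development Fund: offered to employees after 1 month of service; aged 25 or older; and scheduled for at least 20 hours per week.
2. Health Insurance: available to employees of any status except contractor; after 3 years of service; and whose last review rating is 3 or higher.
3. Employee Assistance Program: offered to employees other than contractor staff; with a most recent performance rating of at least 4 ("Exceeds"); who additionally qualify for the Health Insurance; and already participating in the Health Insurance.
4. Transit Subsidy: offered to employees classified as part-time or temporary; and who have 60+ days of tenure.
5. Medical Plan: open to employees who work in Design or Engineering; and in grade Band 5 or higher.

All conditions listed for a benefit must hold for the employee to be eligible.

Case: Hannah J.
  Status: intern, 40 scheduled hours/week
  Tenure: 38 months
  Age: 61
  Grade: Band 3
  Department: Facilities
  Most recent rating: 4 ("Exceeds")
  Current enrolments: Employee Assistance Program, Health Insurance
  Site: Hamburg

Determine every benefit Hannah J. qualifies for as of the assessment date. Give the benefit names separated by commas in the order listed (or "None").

Professional Development Fund, Health Insurance, Employee Assistance Program

Professional Development Fund — service 38 months ≥ 1 month ✓; age 61 ≥ 25 ✓; 40 hrs/wk ≥ 20 ✓ → eligible.
Health Insurance — status intern ✓ (not excluded); service 38 months ≥ 3 years (≈1095 days) ✓; rating 4 ≥ 3 ✓ → eligible.
Employee Assistance Program — status intern ✓ (not excluded); rating 4 ≥ 4 ✓; eligible for Health Insurance ✓; enrolled in Health Insurance ✓ → eligible.
Transit Subsidy — status intern ✗ (requires part-time or temporary) → not eligible.
Medical Plan — dept Facilities ✗ → not eligible.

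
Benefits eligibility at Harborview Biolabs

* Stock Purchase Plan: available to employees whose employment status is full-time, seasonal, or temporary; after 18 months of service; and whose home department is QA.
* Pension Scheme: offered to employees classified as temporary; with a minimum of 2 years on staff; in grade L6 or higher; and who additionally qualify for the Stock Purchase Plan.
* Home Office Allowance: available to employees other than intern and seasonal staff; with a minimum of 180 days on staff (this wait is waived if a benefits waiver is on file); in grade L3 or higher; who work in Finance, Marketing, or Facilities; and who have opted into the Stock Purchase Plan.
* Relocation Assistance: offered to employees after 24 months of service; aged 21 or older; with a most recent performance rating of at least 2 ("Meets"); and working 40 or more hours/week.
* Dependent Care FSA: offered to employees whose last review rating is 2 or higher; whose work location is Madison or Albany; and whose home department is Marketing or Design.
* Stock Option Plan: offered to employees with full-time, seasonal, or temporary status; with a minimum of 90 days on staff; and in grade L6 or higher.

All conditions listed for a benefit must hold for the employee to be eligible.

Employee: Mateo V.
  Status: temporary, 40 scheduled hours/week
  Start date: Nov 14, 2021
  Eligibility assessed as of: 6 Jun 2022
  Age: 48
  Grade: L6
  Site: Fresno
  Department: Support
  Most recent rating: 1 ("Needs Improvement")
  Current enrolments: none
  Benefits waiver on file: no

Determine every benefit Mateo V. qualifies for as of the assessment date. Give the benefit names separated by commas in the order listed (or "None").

Stock Option Plan

Service from Nov 14, 2021 to 6 Jun 2022: 204 days.
Stock Purchase Plan — status temporary ✓; service 204 days < 18 months (≈540 days) ✗ → not eligible.
Pension Scheme — status temporary ✓; service 204 days < 2 years (≈730 days) ✗ → not eligible.
Home Office Allowance — status temporary ✓ (not excluded); no waiver, service 204 days ≥ 180 days ✓; grade L6 ≥ L3 ✓; dept Support ✗ → not eligible.
Relocation Assistance — service 204 days < 24 months (≈720 days) ✗ → not eligible.
Dependent Care FSA — rating 1 < 2 ✗ → not eligible.
Stock Option Plan — status temporary ✓; service 204 days ≥ 90 days ✓; grade L6 ≥ L6 ✓ → eligible.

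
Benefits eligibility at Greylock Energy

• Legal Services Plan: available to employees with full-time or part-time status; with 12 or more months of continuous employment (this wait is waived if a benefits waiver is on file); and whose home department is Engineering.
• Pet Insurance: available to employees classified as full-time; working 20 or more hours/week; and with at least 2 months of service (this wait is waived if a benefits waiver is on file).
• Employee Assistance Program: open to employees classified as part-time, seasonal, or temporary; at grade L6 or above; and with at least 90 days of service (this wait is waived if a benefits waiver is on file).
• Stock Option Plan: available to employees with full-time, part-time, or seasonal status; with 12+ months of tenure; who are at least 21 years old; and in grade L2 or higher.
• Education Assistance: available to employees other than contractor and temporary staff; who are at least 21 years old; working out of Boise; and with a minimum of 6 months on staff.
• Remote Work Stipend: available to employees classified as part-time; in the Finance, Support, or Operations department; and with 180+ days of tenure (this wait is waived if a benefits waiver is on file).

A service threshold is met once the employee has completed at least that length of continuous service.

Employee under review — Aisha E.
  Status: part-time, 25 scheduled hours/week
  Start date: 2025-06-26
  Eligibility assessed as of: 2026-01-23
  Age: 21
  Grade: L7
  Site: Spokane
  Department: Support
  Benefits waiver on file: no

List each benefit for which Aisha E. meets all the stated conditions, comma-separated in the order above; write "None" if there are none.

Employee Assistance Program, Remote Work Stipend

Service from 2025-06-26 to 2026-01-23: 211 days.
Legal Services Plan — status part-time ✓; no waiver, service 211 days < 12 months (≈360 days) ✗ → not eligible.
Pet Insurance — status part-time ✗ (requires full-time) → not eligible.
Employee Assistance Program — status part-time ✓; grade L7 ≥ L6 ✓; no waiver, service 211 days ≥ 90 days ✓ → eligible.
Stock Option Plan — status part-time ✓; service 211 days < 12 months (≈360 days) ✗ → not eligible.
Education Assistance — status part-time ✓ (not excluded); age 21 ≥ 21 ✓; site Spokane ✗ (not Boise) → not eligible.
Remote Work Stipend — status part-time ✓; dept Support ✓; no waiver, service 211 days ≥ 180 days ✓ → eligible.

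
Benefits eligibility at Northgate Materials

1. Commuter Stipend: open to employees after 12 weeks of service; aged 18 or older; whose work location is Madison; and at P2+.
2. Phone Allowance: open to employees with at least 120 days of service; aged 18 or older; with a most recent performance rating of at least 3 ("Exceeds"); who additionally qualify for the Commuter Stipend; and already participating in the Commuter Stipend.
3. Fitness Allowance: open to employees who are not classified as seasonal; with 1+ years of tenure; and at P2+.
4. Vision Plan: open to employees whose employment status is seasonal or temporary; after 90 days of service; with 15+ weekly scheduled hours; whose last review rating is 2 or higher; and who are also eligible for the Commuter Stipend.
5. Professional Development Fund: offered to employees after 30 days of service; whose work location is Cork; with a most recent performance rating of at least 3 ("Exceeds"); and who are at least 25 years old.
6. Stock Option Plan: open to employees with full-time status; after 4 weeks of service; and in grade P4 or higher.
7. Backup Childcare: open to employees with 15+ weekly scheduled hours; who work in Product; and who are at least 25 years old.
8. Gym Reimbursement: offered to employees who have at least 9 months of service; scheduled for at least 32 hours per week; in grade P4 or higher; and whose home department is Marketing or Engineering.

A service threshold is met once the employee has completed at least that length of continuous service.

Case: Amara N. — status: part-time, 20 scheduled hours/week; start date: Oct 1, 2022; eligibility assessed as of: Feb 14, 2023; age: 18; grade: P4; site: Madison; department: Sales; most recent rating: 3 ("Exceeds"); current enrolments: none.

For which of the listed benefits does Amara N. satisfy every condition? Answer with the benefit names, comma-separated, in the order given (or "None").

Service from Oct 1, 2022 to Feb 14, 2023: 136 days.
Commuter Stipend — service 136 days ≥ 12 weeks (≈84 days) ✓; age 18 ≥ 18 ✓; site Madison ✓; grade P4 ≥ P2 ✓ → eligible.
Phone Allowance — service 136 days ≥ 120 days ✓; age 18 ≥ 18 ✓; rating 3 ≥ 3 ✓; eligible for Commuter Stipend ✓; not enrolled in Commuter Stipend ✗ → not eligible.
Fitness Allowance — status part-time ✓ (not excluded); service 136 days < 1 year (≈365 days) ✗ → not eligible.
Vision Plan — status part-time ✗ (requires seasonal or temporary) → not eligible.
Professional Development Fund — service 136 days ≥ 30 days ✓; site Madison ✗ (not Cork) → not eligible.
Stock Option Plan — status part-time ✗ (requires full-time) → not eligible.
Backup Childcare — 20 hrs/wk ≥ 15 ✓; dept Sales ✗ → not eligible.
Gym Reimbursement — service 136 days < 9 months (≈270 days) ✗ → not eligible.

Commuter Stipend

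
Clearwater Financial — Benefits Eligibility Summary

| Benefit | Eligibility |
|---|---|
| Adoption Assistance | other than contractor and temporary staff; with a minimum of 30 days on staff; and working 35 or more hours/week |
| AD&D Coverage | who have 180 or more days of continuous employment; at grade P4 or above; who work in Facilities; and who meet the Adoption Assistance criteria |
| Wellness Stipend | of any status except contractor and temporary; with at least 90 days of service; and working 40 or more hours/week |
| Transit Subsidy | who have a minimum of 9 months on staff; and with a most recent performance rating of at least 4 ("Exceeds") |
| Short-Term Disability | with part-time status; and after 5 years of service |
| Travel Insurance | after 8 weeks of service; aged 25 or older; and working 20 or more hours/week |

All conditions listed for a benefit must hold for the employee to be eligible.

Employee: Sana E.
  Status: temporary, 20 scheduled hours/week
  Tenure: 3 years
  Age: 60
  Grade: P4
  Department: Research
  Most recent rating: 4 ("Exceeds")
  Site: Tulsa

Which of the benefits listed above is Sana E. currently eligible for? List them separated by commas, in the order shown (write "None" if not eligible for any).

Transit Subsidy, Travel Insurance

Adoption Assistance — status temporary ✗ (excluded) → not eligible.
AD&D Coverage — service 3 years ≥ 180 days ✓; grade P4 ≥ P4 ✓; dept Research ✗ → not eligible.
Wellness Stipend — status temporary ✗ (excluded) → not eligible.
Transit Subsidy — service 3 years ≥ 9 months (≈270 days) ✓; rating 4 ≥ 4 ✓ → eligible.
Short-Term Disability — status temporary ✗ (requires part-time) → not eligible.
Travel Insurance — service 3 years ≥ 8 weeks (≈56 days) ✓; age 60 ≥ 25 ✓; 20 hrs/wk ≥ 20 ✓ → eligible.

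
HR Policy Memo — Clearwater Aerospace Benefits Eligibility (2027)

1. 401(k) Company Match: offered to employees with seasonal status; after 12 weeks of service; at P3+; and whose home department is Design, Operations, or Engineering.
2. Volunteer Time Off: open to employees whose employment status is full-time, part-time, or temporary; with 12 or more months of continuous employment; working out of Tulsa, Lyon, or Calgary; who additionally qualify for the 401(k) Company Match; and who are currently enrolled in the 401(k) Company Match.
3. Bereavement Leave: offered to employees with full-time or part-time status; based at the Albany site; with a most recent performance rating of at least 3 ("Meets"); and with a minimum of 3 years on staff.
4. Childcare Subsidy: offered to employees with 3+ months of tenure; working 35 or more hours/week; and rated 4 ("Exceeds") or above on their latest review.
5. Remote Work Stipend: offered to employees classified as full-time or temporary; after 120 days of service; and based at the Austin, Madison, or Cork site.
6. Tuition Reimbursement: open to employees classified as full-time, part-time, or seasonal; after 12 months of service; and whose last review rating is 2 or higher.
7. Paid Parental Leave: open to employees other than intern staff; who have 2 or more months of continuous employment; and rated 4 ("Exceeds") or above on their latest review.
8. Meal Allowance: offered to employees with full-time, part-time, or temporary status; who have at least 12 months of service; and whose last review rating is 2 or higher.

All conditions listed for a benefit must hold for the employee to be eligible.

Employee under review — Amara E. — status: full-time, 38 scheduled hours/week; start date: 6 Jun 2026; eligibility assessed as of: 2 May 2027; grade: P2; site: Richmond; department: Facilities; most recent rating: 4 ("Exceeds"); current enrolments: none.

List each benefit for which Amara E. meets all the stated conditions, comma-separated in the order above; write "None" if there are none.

Childcare Subsidy, Paid Parental Leave

Service from 6 Jun 2026 to 2 May 2027: 330 days.
401(k) Company Match — status full-time ✗ (requires seasonal) → not eligible.
Volunteer Time Off — status full-time ✓; service 330 days < 12 months (≈360 days) ✗ → not eligible.
Bereavement Leave — status full-time ✓; site Richmond ✗ (not Albany) → not eligible.
Childcare Subsidy — service 330 days ≥ 3 months (≈90 days) ✓; 38 hrs/wk ≥ 35 ✓; rating 4 ≥ 4 ✓ → eligible.
Remote Work Stipend — status full-time ✓; service 330 days ≥ 120 days ✓; site Richmond ✗ (not Austin, Madison, or Cork) → not eligible.
Tuition Reimbursement — status full-time ✓; service 330 days < 12 months (≈360 days) ✗ → not eligible.
Paid Parental Leave — status full-time ✓ (not excluded); service 330 days ≥ 2 months (≈60 days) ✓; rating 4 ≥ 4 ✓ → eligible.
Meal Allowance — status full-time ✓; service 330 days < 12 months (≈360 days) ✗ → not eligible.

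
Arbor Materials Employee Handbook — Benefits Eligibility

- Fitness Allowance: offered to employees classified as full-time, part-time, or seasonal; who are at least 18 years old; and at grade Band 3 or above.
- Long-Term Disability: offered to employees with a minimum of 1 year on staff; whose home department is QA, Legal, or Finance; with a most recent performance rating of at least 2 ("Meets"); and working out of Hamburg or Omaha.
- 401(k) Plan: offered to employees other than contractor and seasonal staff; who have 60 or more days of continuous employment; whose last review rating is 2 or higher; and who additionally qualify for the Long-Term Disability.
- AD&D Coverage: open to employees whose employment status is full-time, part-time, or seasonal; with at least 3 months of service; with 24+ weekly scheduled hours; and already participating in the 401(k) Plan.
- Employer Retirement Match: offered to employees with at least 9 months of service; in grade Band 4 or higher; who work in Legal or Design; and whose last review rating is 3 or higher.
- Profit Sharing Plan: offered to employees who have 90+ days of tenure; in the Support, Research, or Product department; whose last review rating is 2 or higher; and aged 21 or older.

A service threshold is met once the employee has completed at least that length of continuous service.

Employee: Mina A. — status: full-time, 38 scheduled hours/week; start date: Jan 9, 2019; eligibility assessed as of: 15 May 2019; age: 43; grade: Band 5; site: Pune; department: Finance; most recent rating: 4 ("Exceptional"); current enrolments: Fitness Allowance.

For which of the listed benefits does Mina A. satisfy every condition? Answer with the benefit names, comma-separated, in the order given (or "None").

Fitness Allowance

Service from Jan 9, 2019 to 15 May 2019: 126 days.
Fitness Allowance — status full-time ✓; age 43 ≥ 18 ✓; grade Band 5 ≥ Band 3 ✓ → eligible.
Long-Term Disability — service 126 days < 1 year (≈365 days) ✗ → not eligible.
401(k) Plan — status full-time ✓ (not excluded); service 126 days ≥ 60 days ✓; rating 4 ≥ 2 ✓; not eligible for Long-Term Disability ✗ → not eligible.
AD&D Coverage — status full-time ✓; service 126 days ≥ 3 months (≈90 days) ✓; 38 hrs/wk ≥ 24 ✓; not enrolled in 401(k) Plan ✗ → not eligible.
Employer Retirement Match — service 126 days < 9 months (≈270 days) ✗ → not eligible.
Profit Sharing Plan — service 126 days ≥ 90 days ✓; dept Finance ✗ → not eligible.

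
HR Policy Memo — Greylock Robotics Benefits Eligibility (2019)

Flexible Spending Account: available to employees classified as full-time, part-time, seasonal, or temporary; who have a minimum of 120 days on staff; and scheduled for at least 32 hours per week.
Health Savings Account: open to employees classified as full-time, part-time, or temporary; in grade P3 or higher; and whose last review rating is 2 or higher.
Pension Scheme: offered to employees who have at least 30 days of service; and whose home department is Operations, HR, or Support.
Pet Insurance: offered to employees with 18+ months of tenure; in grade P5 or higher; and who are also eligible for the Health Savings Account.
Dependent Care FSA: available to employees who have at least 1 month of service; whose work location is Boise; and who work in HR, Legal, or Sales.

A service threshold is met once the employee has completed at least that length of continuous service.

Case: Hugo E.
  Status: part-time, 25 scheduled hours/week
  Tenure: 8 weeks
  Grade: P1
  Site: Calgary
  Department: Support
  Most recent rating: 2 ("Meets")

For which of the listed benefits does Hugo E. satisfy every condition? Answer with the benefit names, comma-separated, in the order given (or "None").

Flexible Spending Account — status part-time ✓; service 8 weeks < 120 days ✗ → not eligible.
Health Savings Account — status part-time ✓; grade P1 < P3 ✗ → not eligible.
Pension Scheme — service 8 weeks ≥ 30 days ✓; dept Support ✓ → eligible.
Pet Insurance — service 8 weeks < 18 months (≈540 days) ✗ → not eligible.
Dependent Care FSA — service 8 weeks ≥ 1 month (≈30 days) ✓; site Calgary ✗ (not Boise) → not eligible.

Pension Scheme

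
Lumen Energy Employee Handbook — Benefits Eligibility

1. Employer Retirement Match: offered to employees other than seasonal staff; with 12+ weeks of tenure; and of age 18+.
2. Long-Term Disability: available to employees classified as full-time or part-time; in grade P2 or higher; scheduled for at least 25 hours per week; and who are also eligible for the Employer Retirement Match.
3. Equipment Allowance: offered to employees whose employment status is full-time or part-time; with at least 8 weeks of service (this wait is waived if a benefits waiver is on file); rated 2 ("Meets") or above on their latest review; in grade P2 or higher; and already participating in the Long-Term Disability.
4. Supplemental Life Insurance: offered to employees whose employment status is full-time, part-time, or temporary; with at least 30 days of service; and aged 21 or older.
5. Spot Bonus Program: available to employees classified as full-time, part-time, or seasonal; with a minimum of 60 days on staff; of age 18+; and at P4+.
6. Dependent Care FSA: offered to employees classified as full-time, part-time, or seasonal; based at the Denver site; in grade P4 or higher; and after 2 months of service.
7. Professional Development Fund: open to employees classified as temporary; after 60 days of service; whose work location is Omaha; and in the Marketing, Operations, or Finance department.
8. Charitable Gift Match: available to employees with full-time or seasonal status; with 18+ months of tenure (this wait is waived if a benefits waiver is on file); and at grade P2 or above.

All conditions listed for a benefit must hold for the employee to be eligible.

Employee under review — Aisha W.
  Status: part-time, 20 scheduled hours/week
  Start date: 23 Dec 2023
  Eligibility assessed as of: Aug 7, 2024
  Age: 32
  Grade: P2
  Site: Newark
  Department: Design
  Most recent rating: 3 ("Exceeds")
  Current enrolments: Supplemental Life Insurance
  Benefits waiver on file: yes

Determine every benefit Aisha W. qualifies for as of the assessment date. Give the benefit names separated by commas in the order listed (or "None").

Service from 23 Dec 2023 to Aug 7, 2024: 228 days.
Employer Retirement Match — status part-time ✓ (not excluded); service 228 days ≥ 12 weeks (≈84 days) ✓; age 32 ≥ 18 ✓ → eligible.
Long-Term Disability — status part-time ✓; grade P2 ≥ P2 ✓; 20 hrs/wk < 25 ✗ → not eligible.
Equipment Allowance — status part-time ✓; benefits waiver on file ✓; rating 3 ≥ 2 ✓; grade P2 ≥ P2 ✓; not enrolled in Long-Term Disability ✗ → not eligible.
Supplemental Life Insurance — status part-time ✓; service 228 days ≥ 30 days ✓; age 32 ≥ 21 ✓ → eligible.
Spot Bonus Program — status part-time ✓; service 228 days ≥ 60 days ✓; age 32 ≥ 18 ✓; grade P2 < P4 ✗ → not eligible.
Dependent Care FSA — status part-time ✓; site Newark ✗ (not Denver) → not eligible.
Professional Development Fund — status part-time ✗ (requires temporary) → not eligible.
Charitable Gift Match — status part-time ✗ (requires full-time or seasonal) → not eligible.

Employer Retirement Match, Supplemental Life Insurance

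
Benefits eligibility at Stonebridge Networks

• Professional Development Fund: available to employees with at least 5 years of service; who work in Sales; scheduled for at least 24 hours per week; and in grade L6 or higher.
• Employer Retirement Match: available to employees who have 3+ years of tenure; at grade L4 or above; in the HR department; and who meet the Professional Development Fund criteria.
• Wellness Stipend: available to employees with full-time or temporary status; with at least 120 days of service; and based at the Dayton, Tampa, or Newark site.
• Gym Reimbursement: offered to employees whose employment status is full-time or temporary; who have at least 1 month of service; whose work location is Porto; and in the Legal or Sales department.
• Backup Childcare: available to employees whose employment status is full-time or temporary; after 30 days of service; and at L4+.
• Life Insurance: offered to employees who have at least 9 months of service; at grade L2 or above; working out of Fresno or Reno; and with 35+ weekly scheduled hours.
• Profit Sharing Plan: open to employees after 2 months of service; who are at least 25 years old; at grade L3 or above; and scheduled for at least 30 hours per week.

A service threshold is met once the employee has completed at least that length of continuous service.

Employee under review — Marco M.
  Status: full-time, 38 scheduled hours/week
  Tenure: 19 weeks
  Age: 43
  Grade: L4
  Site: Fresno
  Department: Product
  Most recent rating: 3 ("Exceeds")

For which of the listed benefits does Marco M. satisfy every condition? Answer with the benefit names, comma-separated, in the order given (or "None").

Professional Development Fund — service 19 weeks < 5 years (≈1825 days) ✗ → not eligible.
Employer Retirement Match — service 19 weeks < 3 years (≈1095 days) ✗ → not eligible.
Wellness Stipend — status full-time ✓; service 19 weeks ≥ 120 days ✓; site Fresno ✗ (not Dayton, Tampa, or Newark) → not eligible.
Gym Reimbursement — status full-time ✓; service 19 weeks ≥ 1 month (≈30 days) ✓; site Fresno ✗ (not Porto) → not eligible.
Backup Childcare — status full-time ✓; service 19 weeks ≥ 30 days ✓; grade L4 ≥ L4 ✓ → eligible.
Life Insurance — service 19 weeks < 9 months (≈270 days) ✗ → not eligible.
Profit Sharing Plan — service 19 weeks ≥ 2 months (≈60 days) ✓; age 43 ≥ 25 ✓; grade L4 ≥ L3 ✓; 38 hrs/wk ≥ 30 ✓ → eligible.

Backup Childcare, Profit Sharing Plan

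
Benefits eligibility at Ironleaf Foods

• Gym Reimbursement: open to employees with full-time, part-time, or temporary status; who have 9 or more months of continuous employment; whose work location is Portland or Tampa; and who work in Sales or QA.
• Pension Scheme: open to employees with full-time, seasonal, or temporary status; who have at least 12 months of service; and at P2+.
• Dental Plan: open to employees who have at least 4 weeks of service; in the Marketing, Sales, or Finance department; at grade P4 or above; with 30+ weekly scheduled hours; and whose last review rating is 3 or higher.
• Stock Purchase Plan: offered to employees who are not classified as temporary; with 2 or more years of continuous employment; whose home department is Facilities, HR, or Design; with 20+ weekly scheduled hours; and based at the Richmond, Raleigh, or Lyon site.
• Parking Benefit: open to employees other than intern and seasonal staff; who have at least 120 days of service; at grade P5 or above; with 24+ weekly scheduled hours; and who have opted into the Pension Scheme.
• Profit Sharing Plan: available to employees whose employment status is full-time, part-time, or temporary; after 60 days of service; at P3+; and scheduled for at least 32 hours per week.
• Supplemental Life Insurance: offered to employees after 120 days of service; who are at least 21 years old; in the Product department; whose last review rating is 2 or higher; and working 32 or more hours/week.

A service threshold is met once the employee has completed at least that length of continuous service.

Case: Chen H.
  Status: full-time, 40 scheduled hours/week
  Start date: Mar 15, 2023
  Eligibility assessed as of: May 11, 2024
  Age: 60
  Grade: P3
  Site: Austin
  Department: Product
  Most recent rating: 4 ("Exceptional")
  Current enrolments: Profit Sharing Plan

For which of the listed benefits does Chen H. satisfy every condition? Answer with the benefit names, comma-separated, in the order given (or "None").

Service from Mar 15, 2023 to May 11, 2024: 423 days.
Gym Reimbursement — status full-time ✓; service 423 days ≥ 9 months (≈270 days) ✓; site Austin ✗ (not Portland or Tampa) → not eligible.
Pension Scheme — status full-time ✓; service 423 days ≥ 12 months (≈360 days) ✓; grade P3 ≥ P2 ✓ → eligible.
Dental Plan — service 423 days ≥ 4 weeks (≈28 days) ✓; dept Product ✗ → not eligible.
Stock Purchase Plan — status full-time ✓ (not excluded); service 423 days < 2 years (≈730 days) ✗ → not eligible.
Parking Benefit — status full-time ✓ (not excluded); service 423 days ≥ 120 days ✓; grade P3 < P5 ✗ → not eligible.
Profit Sharing Plan — status full-time ✓; service 423 days ≥ 60 days ✓; grade P3 ≥ P3 ✓; 40 hrs/wk ≥ 32 ✓ → eligible.
Supplemental Life Insurance — service 423 days ≥ 120 days ✓; age 60 ≥ 21 ✓; dept Product ✓; rating 4 ≥ 2 ✓; 40 hrs/wk ≥ 32 ✓ → eligible.

Pension Scheme, Profit Sharing Plan, Supplemental Life Insurance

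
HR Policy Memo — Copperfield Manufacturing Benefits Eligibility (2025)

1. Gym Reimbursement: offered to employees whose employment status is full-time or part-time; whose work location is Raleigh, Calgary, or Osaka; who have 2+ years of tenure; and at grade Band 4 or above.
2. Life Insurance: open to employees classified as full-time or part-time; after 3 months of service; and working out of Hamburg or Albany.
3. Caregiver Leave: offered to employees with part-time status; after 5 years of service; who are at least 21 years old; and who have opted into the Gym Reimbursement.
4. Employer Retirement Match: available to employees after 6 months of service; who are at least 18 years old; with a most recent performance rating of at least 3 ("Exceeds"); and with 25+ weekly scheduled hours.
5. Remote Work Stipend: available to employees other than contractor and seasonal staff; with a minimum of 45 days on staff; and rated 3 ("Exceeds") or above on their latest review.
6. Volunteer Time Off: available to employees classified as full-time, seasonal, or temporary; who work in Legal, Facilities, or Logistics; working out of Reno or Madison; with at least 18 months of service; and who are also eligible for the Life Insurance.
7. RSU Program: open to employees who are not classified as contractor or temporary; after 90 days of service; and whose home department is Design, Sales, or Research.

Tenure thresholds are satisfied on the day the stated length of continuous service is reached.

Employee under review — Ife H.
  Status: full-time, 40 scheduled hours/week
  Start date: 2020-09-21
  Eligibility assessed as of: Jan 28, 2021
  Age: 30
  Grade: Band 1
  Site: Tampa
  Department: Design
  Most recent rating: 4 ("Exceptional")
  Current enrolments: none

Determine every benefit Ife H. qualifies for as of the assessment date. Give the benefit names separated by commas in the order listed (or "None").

Remote Work Stipend, RSU Program

Service from 2020-09-21 to Jan 28, 2021: 129 days.
Gym Reimbursement — status full-time ✓; site Tampa ✗ (not Raleigh, Calgary, or Osaka) → not eligible.
Life Insurance — status full-time ✓; service 129 days ≥ 3 months (≈90 days) ✓; site Tampa ✗ (not Hamburg or Albany) → not eligible.
Caregiver Leave — status full-time ✗ (requires part-time) → not eligible.
Employer Retirement Match — service 129 days < 6 months (≈180 days) ✗ → not eligible.
Remote Work Stipend — status full-time ✓ (not excluded); service 129 days ≥ 45 days ✓; rating 4 ≥ 3 ✓ → eligible.
Volunteer Time Off — status full-time ✓; dept Design ✗ → not eligible.
RSU Program — status full-time ✓ (not excluded); service 129 days ≥ 90 days ✓; dept Design ✓ → eligible.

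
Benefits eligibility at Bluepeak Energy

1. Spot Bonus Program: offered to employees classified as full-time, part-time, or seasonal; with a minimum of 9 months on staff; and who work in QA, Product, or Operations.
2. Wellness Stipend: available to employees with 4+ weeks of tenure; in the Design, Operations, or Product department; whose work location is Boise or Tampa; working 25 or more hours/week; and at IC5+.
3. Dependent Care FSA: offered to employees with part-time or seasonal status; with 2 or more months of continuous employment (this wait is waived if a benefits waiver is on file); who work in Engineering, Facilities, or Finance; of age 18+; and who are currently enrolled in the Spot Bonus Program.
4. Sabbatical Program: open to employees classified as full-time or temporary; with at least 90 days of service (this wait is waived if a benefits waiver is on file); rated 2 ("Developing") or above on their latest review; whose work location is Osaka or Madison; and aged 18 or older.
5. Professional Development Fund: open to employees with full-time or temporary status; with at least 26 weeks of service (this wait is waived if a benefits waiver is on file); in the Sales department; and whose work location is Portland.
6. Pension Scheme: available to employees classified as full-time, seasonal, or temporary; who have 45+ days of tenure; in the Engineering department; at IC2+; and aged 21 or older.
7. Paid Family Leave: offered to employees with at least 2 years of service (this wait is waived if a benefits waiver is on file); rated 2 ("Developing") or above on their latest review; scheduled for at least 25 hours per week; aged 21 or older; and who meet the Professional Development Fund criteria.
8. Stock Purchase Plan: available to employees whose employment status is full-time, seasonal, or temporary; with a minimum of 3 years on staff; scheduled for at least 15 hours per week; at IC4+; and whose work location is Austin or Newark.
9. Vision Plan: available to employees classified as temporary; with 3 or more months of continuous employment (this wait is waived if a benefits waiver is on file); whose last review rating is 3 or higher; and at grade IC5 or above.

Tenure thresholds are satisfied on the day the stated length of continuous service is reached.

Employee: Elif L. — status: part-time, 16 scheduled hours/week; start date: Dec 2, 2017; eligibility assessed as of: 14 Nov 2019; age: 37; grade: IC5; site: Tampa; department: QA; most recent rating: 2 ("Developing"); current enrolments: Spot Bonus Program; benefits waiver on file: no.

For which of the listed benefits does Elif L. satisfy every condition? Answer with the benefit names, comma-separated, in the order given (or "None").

Spot Bonus Program

Service from Dec 2, 2017 to 14 Nov 2019: 712 days.
Spot Bonus Program — status part-time ✓; service 712 days ≥ 9 months (≈270 days) ✓; dept QA ✓ → eligible.
Wellness Stipend — service 712 days ≥ 4 weeks (≈28 days) ✓; dept QA ✗ → not eligible.
Dependent Care FSA — status part-time ✓; no waiver, service 712 days ≥ 2 months (≈60 days) ✓; dept QA ✗ → not eligible.
Sabbatical Program — status part-time ✗ (requires full-time or temporary) → not eligible.
Professional Development Fund — status part-time ✗ (requires full-time or temporary) → not eligible.
Pension Scheme — status part-time ✗ (requires full-time, seasonal, or temporary) → not eligible.
Paid Family Leave — no waiver, service 712 days < 2 years (≈730 days) ✗ → not eligible.
Stock Purchase Plan — status part-time ✗ (requires full-time, seasonal, or temporary) → not eligible.
Vision Plan — status part-time ✗ (requires temporary) → not eligible.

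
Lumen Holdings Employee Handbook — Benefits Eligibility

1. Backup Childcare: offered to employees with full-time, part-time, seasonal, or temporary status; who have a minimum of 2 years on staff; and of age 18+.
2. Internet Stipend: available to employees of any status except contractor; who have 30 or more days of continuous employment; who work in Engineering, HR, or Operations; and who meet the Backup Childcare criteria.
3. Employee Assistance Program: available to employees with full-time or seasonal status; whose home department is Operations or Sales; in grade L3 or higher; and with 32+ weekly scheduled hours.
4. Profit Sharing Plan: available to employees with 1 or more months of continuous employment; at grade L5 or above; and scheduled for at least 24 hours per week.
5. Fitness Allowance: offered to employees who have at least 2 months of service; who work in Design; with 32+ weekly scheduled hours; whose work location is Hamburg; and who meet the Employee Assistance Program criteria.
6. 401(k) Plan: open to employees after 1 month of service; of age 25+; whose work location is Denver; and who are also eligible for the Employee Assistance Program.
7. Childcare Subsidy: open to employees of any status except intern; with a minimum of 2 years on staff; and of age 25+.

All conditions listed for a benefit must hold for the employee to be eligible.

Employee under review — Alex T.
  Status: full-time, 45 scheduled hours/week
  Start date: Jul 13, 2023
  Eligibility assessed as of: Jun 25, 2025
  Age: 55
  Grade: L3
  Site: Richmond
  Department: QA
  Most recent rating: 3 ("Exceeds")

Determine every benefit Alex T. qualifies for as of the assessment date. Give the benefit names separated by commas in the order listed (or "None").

None

Service from Jul 13, 2023 to Jun 25, 2025: 713 days.
Backup Childcare — status full-time ✓; service 713 days < 2 years (≈730 days) ✗ → not eligible.
Internet Stipend — status full-time ✓ (not excluded); service 713 days ≥ 30 days ✓; dept QA ✗ → not eligible.
Employee Assistance Program — status full-time ✓; dept QA ✗ → not eligible.
Profit Sharing Plan — service 713 days ≥ 1 month (≈30 days) ✓; grade L3 < L5 ✗ → not eligible.
Fitness Allowance — service 713 days ≥ 2 months (≈60 days) ✓; dept QA ✗ → not eligible.
401(k) Plan — service 713 days ≥ 1 month (≈30 days) ✓; age 55 ≥ 25 ✓; site Richmond ✗ (not Denver) → not eligible.
Childcare Subsidy — status full-time ✓ (not excluded); service 713 days < 2 years (≈730 days) ✗ → not eligible.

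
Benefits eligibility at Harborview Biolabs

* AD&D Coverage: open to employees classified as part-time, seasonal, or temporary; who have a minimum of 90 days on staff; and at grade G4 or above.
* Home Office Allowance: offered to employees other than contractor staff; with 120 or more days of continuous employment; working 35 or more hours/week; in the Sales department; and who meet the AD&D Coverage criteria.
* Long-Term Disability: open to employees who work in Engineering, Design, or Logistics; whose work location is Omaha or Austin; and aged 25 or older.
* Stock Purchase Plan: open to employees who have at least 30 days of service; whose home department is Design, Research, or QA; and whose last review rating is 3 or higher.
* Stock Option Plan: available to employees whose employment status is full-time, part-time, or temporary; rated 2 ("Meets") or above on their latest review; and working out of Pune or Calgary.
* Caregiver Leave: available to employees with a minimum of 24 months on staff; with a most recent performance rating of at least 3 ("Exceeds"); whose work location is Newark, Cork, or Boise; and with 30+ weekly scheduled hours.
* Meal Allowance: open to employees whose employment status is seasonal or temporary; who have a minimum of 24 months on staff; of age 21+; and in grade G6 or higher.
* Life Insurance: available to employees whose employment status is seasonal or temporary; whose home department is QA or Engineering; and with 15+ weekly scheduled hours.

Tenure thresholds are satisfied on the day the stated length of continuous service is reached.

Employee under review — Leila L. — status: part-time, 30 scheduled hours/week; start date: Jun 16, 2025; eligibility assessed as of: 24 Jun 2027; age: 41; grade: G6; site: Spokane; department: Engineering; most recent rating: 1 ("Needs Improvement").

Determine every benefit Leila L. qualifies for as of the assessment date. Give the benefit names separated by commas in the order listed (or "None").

Service from Jun 16, 2025 to 24 Jun 2027: 738 days.
AD&D Coverage — status part-time ✓; service 738 days ≥ 90 days ✓; grade G6 ≥ G4 ✓ → eligible.
Home Office Allowance — status part-time ✓ (not excluded); service 738 days ≥ 120 days ✓; 30 hrs/wk < 35 ✗ → not eligible.
Long-Term Disability — dept Engineering ✓; site Spokane ✗ (not Omaha or Austin) → not eligible.
Stock Purchase Plan — service 738 days ≥ 30 days ✓; dept Engineering ✗ → not eligible.
Stock Option Plan — status part-time ✓; rating 1 < 2 ✗ → not eligible.
Caregiver Leave — service 738 days ≥ 24 months (≈720 days) ✓; rating 1 < 3 ✗ → not eligible.
Meal Allowance — status part-time ✗ (requires seasonal or temporary) → not eligible.
Life Insurance — status part-time ✗ (requires seasonal or temporary) → not eligible.

AD&D Coverage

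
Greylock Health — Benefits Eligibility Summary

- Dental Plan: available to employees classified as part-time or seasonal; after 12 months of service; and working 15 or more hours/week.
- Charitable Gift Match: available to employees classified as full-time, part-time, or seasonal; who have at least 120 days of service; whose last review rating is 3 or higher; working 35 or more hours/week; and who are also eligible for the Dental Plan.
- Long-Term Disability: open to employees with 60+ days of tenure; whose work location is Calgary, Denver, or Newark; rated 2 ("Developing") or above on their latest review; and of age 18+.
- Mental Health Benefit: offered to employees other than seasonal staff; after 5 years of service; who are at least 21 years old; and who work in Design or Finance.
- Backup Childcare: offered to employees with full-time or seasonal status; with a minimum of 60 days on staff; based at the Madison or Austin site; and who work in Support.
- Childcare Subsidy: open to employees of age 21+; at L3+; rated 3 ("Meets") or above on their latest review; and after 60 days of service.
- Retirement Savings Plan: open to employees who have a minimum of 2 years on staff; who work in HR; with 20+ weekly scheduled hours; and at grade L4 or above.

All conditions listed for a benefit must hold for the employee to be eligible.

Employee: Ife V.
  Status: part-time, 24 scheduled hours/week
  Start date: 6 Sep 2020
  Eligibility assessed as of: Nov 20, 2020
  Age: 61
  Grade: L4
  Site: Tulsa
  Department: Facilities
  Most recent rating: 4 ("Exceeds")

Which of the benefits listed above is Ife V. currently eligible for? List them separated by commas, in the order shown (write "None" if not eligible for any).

Service from 6 Sep 2020 to Nov 20, 2020: 75 days.
Dental Plan — status part-time ✓; service 75 days < 12 months (≈360 days) ✗ → not eligible.
Charitable Gift Match — status part-time ✓; service 75 days < 120 days ✗ → not eligible.
Long-Term Disability — service 75 days ≥ 60 days ✓; site Tulsa ✗ (not Calgary, Denver, or Newark) → not eligible.
Mental Health Benefit — status part-time ✓ (not excluded); service 75 days < 5 years (≈1825 days) ✗ → not eligible.
Backup Childcare — status part-time ✗ (requires full-time or seasonal) → not eligible.
Childcare Subsidy — age 61 ≥ 21 ✓; grade L4 ≥ L3 ✓; rating 4 ≥ 3 ✓; service 75 days ≥ 60 days ✓ → eligible.
Retirement Savings Plan — service 75 days < 2 years (≈730 days) ✗ → not eligible.

Childcare Subsidy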